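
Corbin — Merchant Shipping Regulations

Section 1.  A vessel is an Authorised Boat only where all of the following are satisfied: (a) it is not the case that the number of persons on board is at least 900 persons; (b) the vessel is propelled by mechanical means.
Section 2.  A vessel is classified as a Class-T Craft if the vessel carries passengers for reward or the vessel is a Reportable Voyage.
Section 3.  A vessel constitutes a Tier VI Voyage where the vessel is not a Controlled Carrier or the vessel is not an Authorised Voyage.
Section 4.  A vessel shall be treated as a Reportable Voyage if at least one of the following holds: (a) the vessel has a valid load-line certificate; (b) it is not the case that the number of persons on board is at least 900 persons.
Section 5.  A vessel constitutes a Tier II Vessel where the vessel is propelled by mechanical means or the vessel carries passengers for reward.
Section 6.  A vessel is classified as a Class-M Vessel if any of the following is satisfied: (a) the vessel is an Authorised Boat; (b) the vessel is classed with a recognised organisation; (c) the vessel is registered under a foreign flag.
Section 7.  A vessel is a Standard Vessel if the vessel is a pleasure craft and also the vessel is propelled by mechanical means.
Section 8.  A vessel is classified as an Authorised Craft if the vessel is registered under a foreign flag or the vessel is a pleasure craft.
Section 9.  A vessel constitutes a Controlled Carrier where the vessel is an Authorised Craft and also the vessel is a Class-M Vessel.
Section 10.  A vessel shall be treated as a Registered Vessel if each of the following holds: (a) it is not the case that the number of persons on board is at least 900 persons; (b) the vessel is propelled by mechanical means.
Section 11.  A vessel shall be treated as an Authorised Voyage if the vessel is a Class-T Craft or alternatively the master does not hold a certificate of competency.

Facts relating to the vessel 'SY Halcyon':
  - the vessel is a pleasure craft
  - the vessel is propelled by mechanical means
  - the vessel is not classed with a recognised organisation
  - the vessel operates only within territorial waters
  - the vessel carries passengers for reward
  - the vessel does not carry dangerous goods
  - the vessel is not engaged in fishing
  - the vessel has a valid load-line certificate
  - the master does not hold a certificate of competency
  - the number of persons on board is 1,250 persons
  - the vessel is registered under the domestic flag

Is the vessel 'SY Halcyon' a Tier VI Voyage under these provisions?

Yes

section 8 — Authorised Craft: [the vessel is registered under a foreign flag? no] OR [the vessel is a pleasure craft? yes] → satisfied.
section 1 — Authorised Boat: [number of persons on board: 1,250 persons ≥ 900 persons? yes, so negated condition no] AND [the vessel is propelled by mechanical means? yes] → not satisfied.
section 6 — Class-M Vessel: [Authorised Boat (section 1)? no] OR [the vessel is classed with a recognised organisation? no] OR [the vessel is registered under a foreign flag? no] → not satisfied.
section 9 — Controlled Carrier: [Authorised Craft (section 8)? yes] AND [Class-M Vessel (section 6)? no] → not satisfied.
section 4 — Reportable Voyage: [the vessel has a valid load-line certificate? yes] OR [number of persons on board: 1,250 persons ≥ 900 persons? yes, so negated condition no] → satisfied.
section 2 — Class-T Craft: [the vessel carries passengers for reward? yes] OR [Reportable Voyage (section 4)? yes] → satisfied.
section 11 — Authorised Voyage: [Class-T Craft (section 2)? yes] OR [the master does not hold a certificate of competency? yes] → satisfied.
section 3 — Tier VI Voyage: [not a Controlled Carrier (section 9)? yes] OR [not an Authorised Voyage (section 11)? no] → satisfied.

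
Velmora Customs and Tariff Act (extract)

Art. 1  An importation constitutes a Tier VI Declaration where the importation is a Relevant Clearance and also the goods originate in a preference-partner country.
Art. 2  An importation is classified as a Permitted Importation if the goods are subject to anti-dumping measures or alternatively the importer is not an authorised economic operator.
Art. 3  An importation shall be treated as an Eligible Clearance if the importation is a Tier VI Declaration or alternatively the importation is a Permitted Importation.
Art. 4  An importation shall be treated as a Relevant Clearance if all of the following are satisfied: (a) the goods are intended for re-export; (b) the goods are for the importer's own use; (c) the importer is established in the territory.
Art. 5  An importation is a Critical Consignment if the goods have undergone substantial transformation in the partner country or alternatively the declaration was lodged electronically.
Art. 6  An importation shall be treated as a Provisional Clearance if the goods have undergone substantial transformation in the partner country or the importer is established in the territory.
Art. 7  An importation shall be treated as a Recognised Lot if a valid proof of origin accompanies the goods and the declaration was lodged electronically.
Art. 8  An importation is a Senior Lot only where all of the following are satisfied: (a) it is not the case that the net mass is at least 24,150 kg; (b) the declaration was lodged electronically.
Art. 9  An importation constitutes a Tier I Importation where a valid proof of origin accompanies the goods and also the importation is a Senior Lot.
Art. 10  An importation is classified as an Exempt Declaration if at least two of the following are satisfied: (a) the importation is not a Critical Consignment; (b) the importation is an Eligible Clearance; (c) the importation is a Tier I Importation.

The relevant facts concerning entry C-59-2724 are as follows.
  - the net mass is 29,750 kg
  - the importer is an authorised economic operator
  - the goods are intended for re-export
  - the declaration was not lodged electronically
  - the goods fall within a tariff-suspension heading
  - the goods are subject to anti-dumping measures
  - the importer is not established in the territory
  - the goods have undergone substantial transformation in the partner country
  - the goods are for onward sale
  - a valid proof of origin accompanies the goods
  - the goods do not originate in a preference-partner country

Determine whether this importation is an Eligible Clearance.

Yes

article 4 — Relevant Clearance: [the goods are intended for re-export? yes] AND [the goods are for the importer's own use? no] AND [the importer is established in the territory? no] → not satisfied.
article 1 — Tier VI Declaration: [Relevant Clearance (article 4)? no] AND [the goods originate in a preference-partner country? no] → not satisfied.
article 2 — Permitted Importation: [the goods are subject to anti-dumping measures? yes] OR [the importer is not an authorised economic operator? no] → satisfied.
article 3 — Eligible Clearance: [Tier VI Declaration (article 1)? no] OR [Permitted Importation (article 2)? yes] → satisfied.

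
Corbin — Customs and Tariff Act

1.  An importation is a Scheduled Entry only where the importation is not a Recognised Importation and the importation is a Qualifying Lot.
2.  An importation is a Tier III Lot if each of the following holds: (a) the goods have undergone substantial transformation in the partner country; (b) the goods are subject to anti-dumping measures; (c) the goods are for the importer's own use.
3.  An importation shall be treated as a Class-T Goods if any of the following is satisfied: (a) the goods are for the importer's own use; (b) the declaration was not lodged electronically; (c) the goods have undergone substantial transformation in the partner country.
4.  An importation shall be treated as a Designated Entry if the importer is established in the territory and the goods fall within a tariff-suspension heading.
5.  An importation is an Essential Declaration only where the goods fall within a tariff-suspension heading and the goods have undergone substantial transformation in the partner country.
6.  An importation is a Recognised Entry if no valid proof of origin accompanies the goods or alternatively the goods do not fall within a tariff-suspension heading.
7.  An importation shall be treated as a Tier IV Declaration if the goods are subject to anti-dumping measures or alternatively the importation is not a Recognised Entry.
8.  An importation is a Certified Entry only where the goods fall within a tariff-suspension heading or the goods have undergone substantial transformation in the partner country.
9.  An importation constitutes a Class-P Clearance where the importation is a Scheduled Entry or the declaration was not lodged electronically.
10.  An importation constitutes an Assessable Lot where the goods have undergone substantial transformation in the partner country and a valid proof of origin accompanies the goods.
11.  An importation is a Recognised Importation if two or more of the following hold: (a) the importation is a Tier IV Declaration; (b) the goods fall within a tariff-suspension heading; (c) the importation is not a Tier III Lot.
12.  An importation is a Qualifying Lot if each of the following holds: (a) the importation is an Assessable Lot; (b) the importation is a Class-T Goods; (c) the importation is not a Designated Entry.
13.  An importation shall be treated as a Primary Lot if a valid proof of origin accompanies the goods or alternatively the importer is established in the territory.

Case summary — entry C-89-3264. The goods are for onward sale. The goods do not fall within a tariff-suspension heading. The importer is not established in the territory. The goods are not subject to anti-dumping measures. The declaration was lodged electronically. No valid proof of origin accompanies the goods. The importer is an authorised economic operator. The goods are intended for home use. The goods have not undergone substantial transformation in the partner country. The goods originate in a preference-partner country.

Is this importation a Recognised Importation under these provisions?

No

Under paragraph 6: no valid proof of origin accompanies the goods? yes; or the goods do not fall within a tariff-suspension heading? yes. So the importation is a Recognised Entry.
Under paragraph 7: the goods are subject to anti-dumping measures? no; or not a Recognised Entry (paragraph 6)? no. So the importation is not a Tier IV Declaration.
Under paragraph 2: the goods have undergone substantial transformation in the partner country? no; and the goods are subject to anti-dumping measures? no; and the goods are for the importer's own use? no. So the importation is not a Tier III Lot.
Under paragraph 11: Tier IV Declaration (paragraph 7)? no; the goods fall within a tariff-suspension heading? no; not a Tier III Lot (paragraph 2)? yes — 1 of 3 hold (need ≥2) → not satisfied.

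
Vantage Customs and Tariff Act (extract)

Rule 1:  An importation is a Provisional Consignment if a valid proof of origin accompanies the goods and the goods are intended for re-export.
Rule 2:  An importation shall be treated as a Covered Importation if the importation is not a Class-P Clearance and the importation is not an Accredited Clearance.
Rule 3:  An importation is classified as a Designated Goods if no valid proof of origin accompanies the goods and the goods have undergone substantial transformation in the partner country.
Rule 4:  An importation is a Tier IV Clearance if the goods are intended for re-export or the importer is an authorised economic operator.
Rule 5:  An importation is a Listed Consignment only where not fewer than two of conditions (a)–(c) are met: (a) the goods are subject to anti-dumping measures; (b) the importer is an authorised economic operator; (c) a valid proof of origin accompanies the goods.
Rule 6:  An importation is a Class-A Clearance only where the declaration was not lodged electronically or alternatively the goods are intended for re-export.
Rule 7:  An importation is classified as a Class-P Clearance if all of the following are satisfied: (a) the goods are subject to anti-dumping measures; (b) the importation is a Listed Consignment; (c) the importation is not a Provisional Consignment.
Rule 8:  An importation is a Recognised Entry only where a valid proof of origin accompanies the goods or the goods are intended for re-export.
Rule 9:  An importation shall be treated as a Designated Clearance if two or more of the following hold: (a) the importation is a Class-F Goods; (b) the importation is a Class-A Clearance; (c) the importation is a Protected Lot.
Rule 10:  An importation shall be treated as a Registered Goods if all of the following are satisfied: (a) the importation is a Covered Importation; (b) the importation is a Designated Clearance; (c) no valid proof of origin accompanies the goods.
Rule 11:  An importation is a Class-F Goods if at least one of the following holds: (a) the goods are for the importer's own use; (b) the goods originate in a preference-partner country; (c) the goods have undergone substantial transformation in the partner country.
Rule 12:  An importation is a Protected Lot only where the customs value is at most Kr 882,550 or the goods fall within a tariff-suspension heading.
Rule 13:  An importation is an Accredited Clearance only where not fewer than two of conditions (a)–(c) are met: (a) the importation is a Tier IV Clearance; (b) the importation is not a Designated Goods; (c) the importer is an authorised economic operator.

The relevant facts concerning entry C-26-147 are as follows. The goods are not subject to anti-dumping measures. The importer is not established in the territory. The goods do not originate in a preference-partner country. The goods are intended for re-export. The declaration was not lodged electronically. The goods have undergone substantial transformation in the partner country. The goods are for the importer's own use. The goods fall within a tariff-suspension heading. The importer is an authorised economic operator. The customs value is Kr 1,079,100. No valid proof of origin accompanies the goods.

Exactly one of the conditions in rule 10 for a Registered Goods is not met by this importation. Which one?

rule 5 — Listed Consignment: the goods are subject to anti-dumping measures? no; the importer is an authorised economic operator? yes; a valid proof of origin accompanies the goods? no — 1 of 3 hold (need ≥2) → not satisfied.
rule 1 — Provisional Consignment: [a valid proof of origin accompanies the goods? no] AND [the goods are intended for re-export? yes] → not satisfied.
rule 7 — Class-P Clearance: [the goods are subject to anti-dumping measures? no] AND [Listed Consignment (rule 5)? no] AND [not a Provisional Consignment (rule 1)? yes] → not satisfied.
rule 4 — Tier IV Clearance: [the goods are intended for re-export? yes] OR [the importer is an authorised economic operator? yes] → satisfied.
rule 3 — Designated Goods: [no valid proof of origin accompanies the goods? yes] AND [the goods have undergone substantial transformation in the partner country? yes] → satisfied.
rule 13 — Accredited Clearance: Tier IV Clearance (rule 4)? yes; not a Designated Goods (rule 3)? no; the importer is an authorised economic operator? yes — 2 of 3 hold (need ≥2) → satisfied.
rule 2 — Covered Importation: [not a Class-P Clearance (rule 7)? yes] AND [not an Accredited Clearance (rule 13)? no] → not satisfied.
rule 11 — Class-F Goods: [the goods are for the importer's own use? yes] OR [the goods originate in a preference-partner country? no] OR [the goods have undergone substantial transformation in the partner country? yes] → satisfied.
rule 6 — Class-A Clearance: [the declaration was not lodged electronically? yes] OR [the goods are intended for re-export? yes] → satisfied.
rule 12 — Protected Lot: [customs value: Kr 1,079,100 ≤ Kr 882,550? no] OR [the goods fall within a tariff-suspension heading? yes] → satisfied.
rule 9 — Designated Clearance: Class-F Goods (rule 11)? yes; Class-A Clearance (rule 6)? yes; Protected Lot (rule 12)? yes — 3 of 3 hold (need ≥2) → satisfied.
rule 10 — Registered Goods: [Covered Importation (rule 2)? no] AND [Designated Clearance (rule 9)? yes] AND [no valid proof of origin accompanies the goods? yes] → not satisfied.

Covered Importation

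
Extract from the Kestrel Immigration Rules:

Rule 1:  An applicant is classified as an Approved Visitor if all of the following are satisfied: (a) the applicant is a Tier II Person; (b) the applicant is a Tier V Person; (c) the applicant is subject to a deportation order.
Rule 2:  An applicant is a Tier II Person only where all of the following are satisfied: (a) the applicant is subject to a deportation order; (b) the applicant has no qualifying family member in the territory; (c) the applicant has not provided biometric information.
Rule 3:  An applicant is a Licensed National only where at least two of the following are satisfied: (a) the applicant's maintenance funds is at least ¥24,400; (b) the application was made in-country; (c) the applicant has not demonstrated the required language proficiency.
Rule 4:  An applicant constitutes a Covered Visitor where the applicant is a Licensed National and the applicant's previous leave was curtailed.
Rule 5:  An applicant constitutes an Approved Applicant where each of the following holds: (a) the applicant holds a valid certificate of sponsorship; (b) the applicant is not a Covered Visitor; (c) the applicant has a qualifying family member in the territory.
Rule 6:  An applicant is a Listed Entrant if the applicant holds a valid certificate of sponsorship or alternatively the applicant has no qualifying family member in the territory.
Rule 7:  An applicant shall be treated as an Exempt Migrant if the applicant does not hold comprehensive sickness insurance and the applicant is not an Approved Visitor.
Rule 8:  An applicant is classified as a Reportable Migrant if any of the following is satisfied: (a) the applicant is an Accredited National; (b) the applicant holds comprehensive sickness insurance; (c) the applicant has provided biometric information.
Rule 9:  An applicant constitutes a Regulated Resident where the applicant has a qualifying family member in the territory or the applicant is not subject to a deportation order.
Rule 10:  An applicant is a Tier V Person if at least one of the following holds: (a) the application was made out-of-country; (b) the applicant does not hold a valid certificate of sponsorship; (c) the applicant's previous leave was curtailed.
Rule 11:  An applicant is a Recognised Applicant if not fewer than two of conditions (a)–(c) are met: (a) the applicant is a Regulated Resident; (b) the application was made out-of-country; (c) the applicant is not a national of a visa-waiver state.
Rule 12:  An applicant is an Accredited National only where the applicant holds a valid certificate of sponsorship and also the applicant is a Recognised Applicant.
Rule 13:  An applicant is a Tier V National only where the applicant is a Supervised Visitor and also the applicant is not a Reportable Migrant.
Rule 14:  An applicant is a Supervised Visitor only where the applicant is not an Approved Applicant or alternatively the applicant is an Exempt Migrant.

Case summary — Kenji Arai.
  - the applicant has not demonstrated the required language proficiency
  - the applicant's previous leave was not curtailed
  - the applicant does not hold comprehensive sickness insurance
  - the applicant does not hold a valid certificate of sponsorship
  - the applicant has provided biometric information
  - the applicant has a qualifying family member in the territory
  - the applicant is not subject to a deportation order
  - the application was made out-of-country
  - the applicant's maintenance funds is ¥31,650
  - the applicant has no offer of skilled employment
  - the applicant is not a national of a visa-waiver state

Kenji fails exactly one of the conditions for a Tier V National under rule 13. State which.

Reportable Migrant

rule 3 — Licensed National: applicant's maintenance funds: ¥31,650 ≥ ¥24,400? yes; the application was made in-country? no; the applicant has not demonstrated the required language proficiency? yes — 2 of 3 hold (need ≥2) → satisfied.
rule 4 — Covered Visitor: [Licensed National (rule 3)? yes] AND [the applicant's previous leave was curtailed? no] → not satisfied.
rule 5 — Approved Applicant: [the applicant holds a valid certificate of sponsorship? no] AND [not a Covered Visitor (rule 4)? yes] AND [the applicant has a qualifying family member in the territory? yes] → not satisfied.
rule 2 — Tier II Person: [the applicant is subject to a deportation order? no] AND [the applicant has no qualifying family member in the territory? no] AND [the applicant has not provided biometric information? no] → not satisfied.
rule 10 — Tier V Person: [the application was made out-of-country? yes] OR [the applicant does not hold a valid certificate of sponsorship? yes] OR [the applicant's previous leave was curtailed? no] → satisfied.
rule 1 — Approved Visitor: [Tier II Person (rule 2)? no] AND [Tier V Person (rule 10)? yes] AND [the applicant is subject to a deportation order? no] → not satisfied.
rule 7 — Exempt Migrant: [the applicant does not hold comprehensive sickness insurance? yes] AND [not an Approved Visitor (rule 1)? yes] → satisfied.
rule 14 — Supervised Visitor: [not an Approved Applicant (rule 5)? yes] OR [Exempt Migrant (rule 7)? yes] → satisfied.
rule 9 — Regulated Resident: [the applicant has a qualifying family member in the territory? yes] OR [the applicant is not subject to a deportation order? yes] → satisfied.
rule 11 — Recognised Applicant: Regulated Resident (rule 9)? yes; the application was made out-of-country? yes; the applicant is not a national of a visa-waiver state? yes — 3 of 3 hold (need ≥2) → satisfied.
rule 12 — Accredited National: [the applicant holds a valid certificate of sponsorship? no] AND [Recognised Applicant (rule 11)? yes] → not satisfied.
rule 8 — Reportable Migrant: [Accredited National (rule 12)? no] OR [the applicant holds comprehensive sickness insurance? no] OR [the applicant has provided biometric information? yes] → satisfied.
rule 13 — Tier V National: [Supervised Visitor (rule 14)? yes] AND [not a Reportable Migrant (rule 8)? no] → not satisfied.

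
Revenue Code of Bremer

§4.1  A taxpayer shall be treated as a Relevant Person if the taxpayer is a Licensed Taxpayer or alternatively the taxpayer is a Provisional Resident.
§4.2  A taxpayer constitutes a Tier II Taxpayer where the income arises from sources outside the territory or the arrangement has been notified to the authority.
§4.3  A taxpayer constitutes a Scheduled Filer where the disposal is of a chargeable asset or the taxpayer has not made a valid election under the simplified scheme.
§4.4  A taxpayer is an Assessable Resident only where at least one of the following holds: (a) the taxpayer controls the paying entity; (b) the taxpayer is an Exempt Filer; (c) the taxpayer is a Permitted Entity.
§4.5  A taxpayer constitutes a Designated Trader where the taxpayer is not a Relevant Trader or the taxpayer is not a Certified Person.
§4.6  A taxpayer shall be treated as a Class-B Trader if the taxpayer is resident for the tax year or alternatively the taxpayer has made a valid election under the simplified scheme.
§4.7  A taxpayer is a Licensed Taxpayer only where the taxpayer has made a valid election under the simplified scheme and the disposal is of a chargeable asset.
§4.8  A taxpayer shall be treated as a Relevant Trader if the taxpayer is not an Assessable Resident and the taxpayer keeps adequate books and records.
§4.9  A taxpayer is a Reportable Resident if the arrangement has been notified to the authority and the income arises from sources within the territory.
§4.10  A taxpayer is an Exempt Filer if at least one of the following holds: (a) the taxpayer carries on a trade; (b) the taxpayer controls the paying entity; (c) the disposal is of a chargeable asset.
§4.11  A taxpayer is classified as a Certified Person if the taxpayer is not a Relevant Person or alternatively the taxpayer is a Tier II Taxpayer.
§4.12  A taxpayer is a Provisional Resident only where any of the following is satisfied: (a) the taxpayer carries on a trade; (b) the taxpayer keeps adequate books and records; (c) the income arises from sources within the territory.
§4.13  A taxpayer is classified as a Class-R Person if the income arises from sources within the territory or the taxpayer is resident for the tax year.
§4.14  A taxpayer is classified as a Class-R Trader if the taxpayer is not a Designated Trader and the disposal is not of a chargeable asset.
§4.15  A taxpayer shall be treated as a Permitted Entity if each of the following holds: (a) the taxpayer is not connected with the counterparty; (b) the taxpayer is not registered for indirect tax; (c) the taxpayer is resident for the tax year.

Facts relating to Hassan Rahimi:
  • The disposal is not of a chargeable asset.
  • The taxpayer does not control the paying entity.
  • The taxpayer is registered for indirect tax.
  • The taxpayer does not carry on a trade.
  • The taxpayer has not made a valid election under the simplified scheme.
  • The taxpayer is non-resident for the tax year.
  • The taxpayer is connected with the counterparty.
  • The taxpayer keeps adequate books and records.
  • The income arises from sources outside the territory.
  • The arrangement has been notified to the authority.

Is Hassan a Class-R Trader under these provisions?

Yes

§4.10 — Exempt Filer: [the taxpayer carries on a trade? no] OR [the taxpayer controls the paying entity? no] OR [the disposal is of a chargeable asset? no] → not satisfied.
§4.15 — Permitted Entity: [the taxpayer is not connected with the counterparty? no] AND [the taxpayer is not registered for indirect tax? no] AND [the taxpayer is resident for the tax year? no] → not satisfied.
§4.4 — Assessable Resident: [the taxpayer controls the paying entity? no] OR [Exempt Filer (§4.10)? no] OR [Permitted Entity (§4.15)? no] → not satisfied.
§4.8 — Relevant Trader: [not an Assessable Resident (§4.4)? yes] AND [the taxpayer keeps adequate books and records? yes] → satisfied.
§4.7 — Licensed Taxpayer: [the taxpayer has made a valid election under the simplified scheme? no] AND [the disposal is of a chargeable asset? no] → not satisfied.
§4.12 — Provisional Resident: [the taxpayer carries on a trade? no] OR [the taxpayer keeps adequate books and records? yes] OR [the income arises from sources within the territory? no] → satisfied.
§4.1 — Relevant Person: [Licensed Taxpayer (§4.7)? no] OR [Provisional Resident (§4.12)? yes] → satisfied.
§4.2 — Tier II Taxpayer: [the income arises from sources outside the territory? yes] OR [the arrangement has been notified to the authority? yes] → satisfied.
§4.11 — Certified Person: [not a Relevant Person (§4.1)? no] OR [Tier II Taxpayer (§4.2)? yes] → satisfied.
§4.5 — Designated Trader: [not a Relevant Trader (§4.8)? no] OR [not a Certified Person (§4.11)? no] → not satisfied.
§4.14 — Class-R Trader: [not a Designated Trader (§4.5)? yes] AND [the disposal is not of a chargeable asset? yes] → satisfied.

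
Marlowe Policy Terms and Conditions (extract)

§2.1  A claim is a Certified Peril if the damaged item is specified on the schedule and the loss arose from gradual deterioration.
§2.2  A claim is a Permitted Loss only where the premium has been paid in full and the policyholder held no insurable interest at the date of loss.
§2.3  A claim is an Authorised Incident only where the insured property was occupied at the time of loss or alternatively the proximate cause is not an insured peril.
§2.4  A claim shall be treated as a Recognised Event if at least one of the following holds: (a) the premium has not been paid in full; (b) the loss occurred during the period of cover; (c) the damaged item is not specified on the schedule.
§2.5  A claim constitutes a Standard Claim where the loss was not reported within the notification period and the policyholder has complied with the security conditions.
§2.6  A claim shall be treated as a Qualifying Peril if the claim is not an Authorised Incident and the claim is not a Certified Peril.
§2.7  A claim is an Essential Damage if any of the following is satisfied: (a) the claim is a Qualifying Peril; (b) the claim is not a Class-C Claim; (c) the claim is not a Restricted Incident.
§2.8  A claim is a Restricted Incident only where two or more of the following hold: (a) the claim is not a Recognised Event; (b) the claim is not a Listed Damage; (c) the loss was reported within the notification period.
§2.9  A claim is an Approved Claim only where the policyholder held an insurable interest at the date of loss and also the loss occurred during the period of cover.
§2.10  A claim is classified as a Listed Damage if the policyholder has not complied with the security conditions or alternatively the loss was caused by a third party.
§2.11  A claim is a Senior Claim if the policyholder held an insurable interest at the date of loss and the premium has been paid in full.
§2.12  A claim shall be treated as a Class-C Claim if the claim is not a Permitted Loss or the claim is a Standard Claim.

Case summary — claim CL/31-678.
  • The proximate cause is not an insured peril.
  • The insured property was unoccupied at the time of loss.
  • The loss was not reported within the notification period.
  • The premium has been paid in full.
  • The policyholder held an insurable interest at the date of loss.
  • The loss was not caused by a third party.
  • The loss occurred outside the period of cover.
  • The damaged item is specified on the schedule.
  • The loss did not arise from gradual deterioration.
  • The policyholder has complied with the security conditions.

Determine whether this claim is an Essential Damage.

No

§2.3 — Authorised Incident: [the insured property was occupied at the time of loss? no] OR [the proximate cause is not an insured peril? yes] → satisfied.
§2.1 — Certified Peril: [the damaged item is specified on the schedule? yes] AND [the loss arose from gradual deterioration? no] → not satisfied.
§2.6 — Qualifying Peril: [not an Authorised Incident (§2.3)? no] AND [not a Certified Peril (§2.1)? yes] → not satisfied.
§2.2 — Permitted Loss: [the premium has been paid in full? yes] AND [the policyholder held no insurable interest at the date of loss? no] → not satisfied.
§2.5 — Standard Claim: [the loss was not reported within the notification period? yes] AND [the policyholder has complied with the security conditions? yes] → satisfied.
§2.12 — Class-C Claim: [not a Permitted Loss (§2.2)? yes] OR [Standard Claim (§2.5)? yes] → satisfied.
§2.4 — Recognised Event: [the premium has not been paid in full? no] OR [the loss occurred during the period of cover? no] OR [the damaged item is not specified on the schedule? no] → not satisfied.
§2.10 — Listed Damage: [the policyholder has not complied with the security conditions? no] OR [the loss was caused by a third party? no] → not satisfied.
§2.8 — Restricted Incident: not a Recognised Event (§2.4)? yes; not a Listed Damage (§2.10)? yes; the loss was reported within the notification period? no — 2 of 3 hold (need ≥2) → satisfied.
§2.7 — Essential Damage: [Qualifying Peril (§2.6)? no] OR [not a Class-C Claim (§2.12)? no] OR [not a Restricted Incident (§2.8)? no] → not satisfied.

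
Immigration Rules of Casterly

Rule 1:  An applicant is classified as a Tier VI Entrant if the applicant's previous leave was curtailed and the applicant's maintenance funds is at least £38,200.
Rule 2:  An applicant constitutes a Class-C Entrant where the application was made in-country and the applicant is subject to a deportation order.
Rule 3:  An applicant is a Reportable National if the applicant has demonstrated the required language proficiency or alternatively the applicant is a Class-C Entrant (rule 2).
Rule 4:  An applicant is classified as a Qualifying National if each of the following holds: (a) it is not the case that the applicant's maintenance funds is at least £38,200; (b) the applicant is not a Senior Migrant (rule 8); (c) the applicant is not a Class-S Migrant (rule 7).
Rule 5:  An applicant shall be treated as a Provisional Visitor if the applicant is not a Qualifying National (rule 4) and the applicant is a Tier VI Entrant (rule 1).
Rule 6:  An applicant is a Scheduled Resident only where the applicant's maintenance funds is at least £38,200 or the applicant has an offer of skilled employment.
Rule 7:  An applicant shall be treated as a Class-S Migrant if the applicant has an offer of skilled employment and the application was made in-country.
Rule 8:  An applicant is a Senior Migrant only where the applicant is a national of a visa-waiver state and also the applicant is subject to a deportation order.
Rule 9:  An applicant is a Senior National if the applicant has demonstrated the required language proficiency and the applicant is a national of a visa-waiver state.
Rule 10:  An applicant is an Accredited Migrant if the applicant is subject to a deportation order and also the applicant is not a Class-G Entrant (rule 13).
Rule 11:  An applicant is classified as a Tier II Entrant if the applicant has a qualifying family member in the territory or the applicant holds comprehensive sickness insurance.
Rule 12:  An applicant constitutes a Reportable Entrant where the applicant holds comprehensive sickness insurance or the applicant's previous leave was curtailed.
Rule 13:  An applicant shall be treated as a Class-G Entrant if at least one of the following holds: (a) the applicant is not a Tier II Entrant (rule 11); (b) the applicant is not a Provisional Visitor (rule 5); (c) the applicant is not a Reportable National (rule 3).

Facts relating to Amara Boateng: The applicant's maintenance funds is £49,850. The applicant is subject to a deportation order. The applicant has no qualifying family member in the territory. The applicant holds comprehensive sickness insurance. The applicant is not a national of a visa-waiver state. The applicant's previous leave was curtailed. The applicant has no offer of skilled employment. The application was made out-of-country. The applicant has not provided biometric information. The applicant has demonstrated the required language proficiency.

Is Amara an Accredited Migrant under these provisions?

Yes

Under rule 11: the applicant has a qualifying family member in the territory? no; or the applicant holds comprehensive sickness insurance? yes. So the applicant is a Tier II Entrant.
Under rule 8: the applicant is a national of a visa-waiver state? no; and the applicant is subject to a deportation order? yes. So the applicant is not a Senior Migrant.
Under rule 7: the applicant has an offer of skilled employment? no; and the application was made in-country? no. So the applicant is not a Class-S Migrant.
Under rule 4: applicant's maintenance funds: £49,850 ≥ £38,200? yes, so negated condition no; and not a Senior Migrant (rule 8)? yes; and not a Class-S Migrant (rule 7)? yes. So the applicant is not a Qualifying National.
Under rule 1: the applicant's previous leave was curtailed? yes; and applicant's maintenance funds: £49,850 ≥ £38,200? yes. So the applicant is a Tier VI Entrant.
Under rule 5: not a Qualifying National (rule 4)? yes; and Tier VI Entrant (rule 1)? yes. So the applicant is a Provisional Visitor.
Under rule 2: the application was made in-country? no; and the applicant is subject to a deportation order? yes. So the applicant is not a Class-C Entrant.
Under rule 3: the applicant has demonstrated the required language proficiency? yes; or Class-C Entrant (rule 2)? no. So the applicant is a Reportable National.
Under rule 13: not a Tier II Entrant (rule 11)? no; or not a Provisional Visitor (rule 5)? no; or not a Reportable National (rule 3)? no. So the applicant is not a Class-G Entrant.
Under rule 10: the applicant is subject to a deportation order? yes; and not a Class-G Entrant (rule 13)? yes. So the applicant is an Accredited Migrant.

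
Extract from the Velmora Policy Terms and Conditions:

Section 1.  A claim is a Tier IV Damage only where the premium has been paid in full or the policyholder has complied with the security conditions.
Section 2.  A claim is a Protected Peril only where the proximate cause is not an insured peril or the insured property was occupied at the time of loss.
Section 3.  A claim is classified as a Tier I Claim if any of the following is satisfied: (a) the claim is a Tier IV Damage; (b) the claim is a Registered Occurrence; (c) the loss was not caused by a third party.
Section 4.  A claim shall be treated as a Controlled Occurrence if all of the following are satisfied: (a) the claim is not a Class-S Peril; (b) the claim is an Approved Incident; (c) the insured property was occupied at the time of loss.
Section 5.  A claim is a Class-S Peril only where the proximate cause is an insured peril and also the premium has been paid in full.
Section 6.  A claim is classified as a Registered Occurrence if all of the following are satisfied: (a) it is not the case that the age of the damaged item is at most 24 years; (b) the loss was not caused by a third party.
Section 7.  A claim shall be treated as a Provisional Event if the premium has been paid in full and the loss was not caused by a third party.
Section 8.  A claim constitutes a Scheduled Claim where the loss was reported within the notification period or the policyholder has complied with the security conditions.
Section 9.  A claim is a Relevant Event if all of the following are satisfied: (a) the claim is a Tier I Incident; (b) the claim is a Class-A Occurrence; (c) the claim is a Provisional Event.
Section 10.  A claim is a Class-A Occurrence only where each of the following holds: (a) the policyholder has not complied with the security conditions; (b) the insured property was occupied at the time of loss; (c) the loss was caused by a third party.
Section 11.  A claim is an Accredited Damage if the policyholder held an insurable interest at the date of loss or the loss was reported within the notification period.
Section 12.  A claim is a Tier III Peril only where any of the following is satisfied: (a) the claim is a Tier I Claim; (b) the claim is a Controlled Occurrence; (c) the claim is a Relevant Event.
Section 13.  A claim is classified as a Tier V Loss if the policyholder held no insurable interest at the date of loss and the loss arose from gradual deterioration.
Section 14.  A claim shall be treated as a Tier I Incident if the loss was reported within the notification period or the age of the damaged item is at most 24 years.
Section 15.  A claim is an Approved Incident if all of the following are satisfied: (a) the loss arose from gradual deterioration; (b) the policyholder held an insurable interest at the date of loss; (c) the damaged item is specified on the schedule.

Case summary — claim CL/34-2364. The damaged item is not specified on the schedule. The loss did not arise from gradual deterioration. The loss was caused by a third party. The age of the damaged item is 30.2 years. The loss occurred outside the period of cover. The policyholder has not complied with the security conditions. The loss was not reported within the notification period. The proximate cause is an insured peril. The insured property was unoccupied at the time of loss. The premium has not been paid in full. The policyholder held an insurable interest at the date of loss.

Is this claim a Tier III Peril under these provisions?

No

section 1 — Tier IV Damage: [the premium has been paid in full? no] OR [the policyholder has complied with the security conditions? no] → not satisfied.
section 6 — Registered Occurrence: [age of the damaged item: 30.2 years ≤ 24 years? no, so negated condition yes] AND [the loss was not caused by a third party? no] → not satisfied.
section 3 — Tier I Claim: [Tier IV Damage (section 1)? no] OR [Registered Occurrence (section 6)? no] OR [the loss was not caused by a third party? no] → not satisfied.
section 5 — Class-S Peril: [the proximate cause is an insured peril? yes] AND [the premium has been paid in full? no] → not satisfied.
section 15 — Approved Incident: [the loss arose from gradual deterioration? no] AND [the policyholder held an insurable interest at the date of loss? yes] AND [the damaged item is specified on the schedule? no] → not satisfied.
section 4 — Controlled Occurrence: [not a Class-S Peril (section 5)? yes] AND [Approved Incident (section 15)? no] AND [the insured property was occupied at the time of loss? no] → not satisfied.
section 14 — Tier I Incident: [the loss was reported within the notification period? no] OR [age of the damaged item: 30.2 years ≤ 24 years? no] → not satisfied.
section 10 — Class-A Occurrence: [the policyholder has not complied with the security conditions? yes] AND [the insured property was occupied at the time of loss? no] AND [the loss was caused by a third party? yes] → not satisfied.
section 7 — Provisional Event: [the premium has been paid in full? no] AND [the loss was not caused by a third party? no] → not satisfied.
section 9 — Relevant Event: [Tier I Incident (section 14)? no] AND [Class-A Occurrence (section 10)? no] AND [Provisional Event (section 7)? no] → not satisfied.
section 12 — Tier III Peril: [Tier I Claim (section 3)? no] OR [Controlled Occurrence (section 4)? no] OR [Relevant Event (section 9)? no] → not satisfied.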